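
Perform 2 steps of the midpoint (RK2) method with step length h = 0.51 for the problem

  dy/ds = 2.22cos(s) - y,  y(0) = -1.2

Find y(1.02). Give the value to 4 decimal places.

Midpoint: k1 = f(s_n, y_n); k2 = f(s_n + h/2, y_n + (h/2)·k1); y_{n+1} = y_n + h·k2.
s=0.000000, y=-1.200000:
  k1 = f(0.000000, -1.200000) = 3.420000
  k2 = f(0.255000, -0.327900) = 2.476113
  y ← -1.200000 + 0.51·2.476113 = 0.062817
s=0.510000, y=0.062817:
  k1 = f(0.510000, 0.062817) = 1.874675
  k2 = f(0.765000, 0.540860) = 1.060609
  y ← 0.062817 + 0.51·1.060609 = 0.603728
y(1.02) ≈ 0.6037

0.6037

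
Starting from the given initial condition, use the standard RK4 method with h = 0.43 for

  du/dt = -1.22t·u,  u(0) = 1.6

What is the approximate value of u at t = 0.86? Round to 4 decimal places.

RK4: k1 = f(t_n, u_n); k2 = f(t_n + h/2, u_n + (h/2)·k1); k3 = f(t_n + h/2, u_n + (h/2)·k2); k4 = f(t_n + h, u_n + h·k3); u_{n+1} = u_n + (h/6)·(k1 + 2k2 + 2k3 + k4).
t=0.000000, u=1.600000:
  k1 = f(0.000000, 1.600000) = 0.000000
  k2 = f(0.215000, 1.600000) = -0.419680
  k3 = f(0.215000, 1.509769) = -0.396012
  k4 = f(0.430000, 1.429715) = -0.750028
  u ← 1.600000 + (0.43/6)·(k1 + 2k2 + 2k3 + k4) = 1.429332
t=0.430000, u=1.429332:
  k1 = f(0.430000, 1.429332) = -0.749828
  k2 = f(0.645000, 1.268119) = -0.997883
  k3 = f(0.645000, 1.214787) = -0.955916
  k4 = f(0.860000, 1.018288) = -1.068388
  u ← 1.429332 + (0.43/6)·(k1 + 2k2 + 2k3 + k4) = 1.018982
u(0.86) ≈ 1.0190

1.0190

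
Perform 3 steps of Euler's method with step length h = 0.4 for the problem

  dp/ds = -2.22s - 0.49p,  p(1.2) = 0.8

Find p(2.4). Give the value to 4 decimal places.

Euler: p_{n+1} = p_n + h·f(s_n, p_n).
s=1.200000, p=0.800000: f=-3.056000 → p ← 0.800000 + 0.4·(-3.056000) = -0.422400
s=1.600000, p=-0.422400: f=-3.345024 → p ← -0.422400 + 0.4·(-3.345024) = -1.760410
s=2.000000, p=-1.760410: f=-3.577399 → p ← -1.760410 + 0.4·(-3.577399) = -3.191369
p(2.4) ≈ -3.1914

-3.1914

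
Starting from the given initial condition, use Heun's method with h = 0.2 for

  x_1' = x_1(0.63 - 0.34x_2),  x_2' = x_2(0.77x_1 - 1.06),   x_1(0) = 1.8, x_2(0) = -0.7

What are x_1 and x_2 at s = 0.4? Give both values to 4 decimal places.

Heun on (x_1,x_2): k1 = f(s_n, state_n); k2 = f(s_n + h, state_n + h·k1); state_{n+1} = state_n + (h/2)·(k1 + k2).
0.000000: (1.800000, -0.700000)
  k1 = (1.562400, -0.228200)
  predictor → (2.112480, -0.745640)
  k2 = (1.866413, -0.422487)
  → (2.142881, -0.765069)
0.200000: (2.142881, -0.765069)
  k1 = (1.907429, -0.451405)
  predictor → (2.524367, -0.855350)
  k2 = (2.324485, -0.755926)
  → (2.566073, -0.885802)
(x_1(0.4), x_2(0.4)) ≈ (2.5661, -0.8858)

2.5661, -0.8858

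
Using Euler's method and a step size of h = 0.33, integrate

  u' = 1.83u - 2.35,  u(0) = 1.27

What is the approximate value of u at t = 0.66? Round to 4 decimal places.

Euler: u_{n+1} = u_n + h·f(t_n, u_n).
t=0.000000, u=1.270000: f=-0.025900 → u ← 1.270000 + 0.33·(-0.025900) = 1.261453
t=0.330000, u=1.261453: f=-0.041541 → u ← 1.261453 + 0.33·(-0.041541) = 1.247744
u(0.66) ≈ 1.2477

1.2477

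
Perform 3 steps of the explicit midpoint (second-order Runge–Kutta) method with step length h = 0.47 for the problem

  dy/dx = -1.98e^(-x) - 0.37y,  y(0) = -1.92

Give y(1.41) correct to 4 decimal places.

-2.2064

Midpoint: k1 = f(x_n, y_n); k2 = f(x_n + h/2, y_n + (h/2)·k1); y_{n+1} = y_n + h·k2.
x=0.000000, y=-1.920000:
  k1 = f(0.000000, -1.920000) = -1.269600
  k2 = f(0.235000, -2.218356) = -0.744539
  y ← -1.920000 + 0.47·(-0.744539) = -2.269933
x=0.470000, y=-2.269933:
  k1 = f(0.470000, -2.269933) = -0.397629
  k2 = f(0.705000, -2.363376) = -0.103886
  y ← -2.269933 + 0.47·(-0.103886) = -2.318759
x=0.940000, y=-2.318759:
  k1 = f(0.940000, -2.318759) = 0.084498
  k2 = f(1.175000, -2.298902) = 0.239132
  y ← -2.318759 + 0.47·0.239132 = -2.206367
y(1.41) ≈ -2.2064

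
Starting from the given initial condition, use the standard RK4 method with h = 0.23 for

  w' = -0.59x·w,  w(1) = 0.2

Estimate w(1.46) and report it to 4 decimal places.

RK4: k1 = f(x_n, w_n); k2 = f(x_n + h/2, w_n + (h/2)·k1); k3 = f(x_n + h/2, w_n + (h/2)·k2); k4 = f(x_n + h, w_n + h·k3); w_{n+1} = w_n + (h/6)·(k1 + 2k2 + 2k3 + k4).
x=1.000000, w=0.200000:
  k1 = f(1.000000, 0.200000) = -0.118000
  k2 = f(1.115000, 0.186430) = -0.122643
  k3 = f(1.115000, 0.185896) = -0.122292
  k4 = f(1.230000, 0.171873) = -0.124728
  w ← 0.200000 + (0.23/6)·(k1 + 2k2 + 2k3 + k4) = 0.171917
x=1.230000, w=0.171917:
  k1 = f(1.230000, 0.171917) = -0.124760
  k2 = f(1.345000, 0.157570) = -0.125039
  k3 = f(1.345000, 0.157538) = -0.125014
  k4 = f(1.460000, 0.143164) = -0.123321
  w ← 0.171917 + (0.23/6)·(k1 + 2k2 + 2k3 + k4) = 0.143237
w(1.46) ≈ 0.1432

0.1432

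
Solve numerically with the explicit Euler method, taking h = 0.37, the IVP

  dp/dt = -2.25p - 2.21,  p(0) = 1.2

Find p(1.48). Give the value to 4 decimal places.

Euler: p_{n+1} = p_n + h·f(t_n, p_n).
t=0.000000, p=1.200000: f=-4.910000 → p ← 1.200000 + 0.37·(-4.910000) = -0.616700
t=0.370000, p=-0.616700: f=-0.822425 → p ← -0.616700 + 0.37·(-0.822425) = -0.920997
t=0.740000, p=-0.920997: f=-0.137756 → p ← -0.920997 + 0.37·(-0.137756) = -0.971967
t=1.110000, p=-0.971967: f=-0.023074 → p ← -0.971967 + 0.37·(-0.023074) = -0.980504
p(1.48) ≈ -0.9805

-0.9805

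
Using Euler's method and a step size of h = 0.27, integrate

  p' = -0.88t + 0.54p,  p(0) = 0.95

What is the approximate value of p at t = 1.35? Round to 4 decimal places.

1.1341

Euler: p_{n+1} = p_n + h·f(t_n, p_n).
t=0.000000, p=0.950000: f=0.513000 → p ← 0.950000 + 0.27·0.513000 = 1.088510
t=0.270000, p=1.088510: f=0.350195 → p ← 1.088510 + 0.27·0.350195 = 1.183063
t=0.540000, p=1.183063: f=0.163654 → p ← 1.183063 + 0.27·0.163654 = 1.227249
t=0.810000, p=1.227249: f=-0.050085 → p ← 1.227249 + 0.27·(-0.050085) = 1.213726
t=1.080000, p=1.213726: f=-0.294988 → p ← 1.213726 + 0.27·(-0.294988) = 1.134080
p(1.35) ≈ 1.1341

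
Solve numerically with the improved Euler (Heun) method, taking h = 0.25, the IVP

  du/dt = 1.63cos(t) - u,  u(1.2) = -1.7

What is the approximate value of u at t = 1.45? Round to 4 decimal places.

Heun: k1 = f(t_n, u_n); k2 = f(t_n + h, u_n + h·k1); u_{n+1} = u_n + (h/2)·(k1 + k2).
t=1.200000, u=-1.700000:
  k1 = f(1.200000, -1.700000) = 2.290643
  k2 = f(1.450000, -1.127339) = 1.323759
  u ← -1.700000 + (0.25/2)·(2.290643 + 1.323759) = -1.248200
u(1.45) ≈ -1.2482

-1.2482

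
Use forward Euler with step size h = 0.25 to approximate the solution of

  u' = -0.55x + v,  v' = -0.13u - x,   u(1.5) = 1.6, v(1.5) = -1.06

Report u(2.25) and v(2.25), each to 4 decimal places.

-0.2489, -2.4780

Euler on (u,v): u_{n+1} = u_n + h·u', v_{n+1} = v_n + h·v'.
1.500000: (1.600000, -1.060000); f=(-1.885000, -1.708000) → (1.128750, -1.487000)
1.750000: (1.128750, -1.487000); f=(-2.449500, -1.896737) → (0.516375, -1.961184)
2.000000: (0.516375, -1.961184); f=(-3.061184, -2.067129) → (-0.248921, -2.477967)
(u(2.25), v(2.25)) ≈ (-0.2489, -2.4780)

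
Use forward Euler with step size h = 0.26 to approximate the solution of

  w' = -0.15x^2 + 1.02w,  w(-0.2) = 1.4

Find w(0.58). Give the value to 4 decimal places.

Euler: w_{n+1} = w_n + h·f(x_n, w_n).
x=-0.200000, w=1.400000: f=1.422000 → w ← 1.400000 + 0.26·1.422000 = 1.769720
x=0.060000, w=1.769720: f=1.804574 → w ← 1.769720 + 0.26·1.804574 = 2.238909
x=0.320000, w=2.238909: f=2.268328 → w ← 2.238909 + 0.26·2.268328 = 2.828675
w(0.58) ≈ 2.8287

2.8287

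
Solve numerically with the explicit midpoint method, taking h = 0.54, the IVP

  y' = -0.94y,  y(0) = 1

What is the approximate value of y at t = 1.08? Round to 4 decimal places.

Midpoint: k1 = f(t_n, y_n); k2 = f(t_n + h/2, y_n + (h/2)·k1); y_{n+1} = y_n + h·k2.
t=0.000000, y=1.000000:
  k1 = f(0.000000, 1.000000) = -0.940000
  k2 = f(0.270000, 0.746200) = -0.701428
  y ← 1.000000 + 0.54·(-0.701428) = 0.621229
t=0.540000, y=0.621229:
  k1 = f(0.540000, 0.621229) = -0.583955
  k2 = f(0.810000, 0.463561) = -0.435747
  y ← 0.621229 + 0.54·(-0.435747) = 0.385925
y(1.08) ≈ 0.3859

0.3859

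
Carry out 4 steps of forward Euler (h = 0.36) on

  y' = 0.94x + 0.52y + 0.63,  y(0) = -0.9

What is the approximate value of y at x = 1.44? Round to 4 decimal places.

Euler: y_{n+1} = y_n + h·f(x_n, y_n).
x=0.000000, y=-0.900000: f=0.162000 → y ← -0.900000 + 0.36·0.162000 = -0.841680
x=0.360000, y=-0.841680: f=0.530726 → y ← -0.841680 + 0.36·0.530726 = -0.650618
x=0.720000, y=-0.650618: f=0.968478 → y ← -0.650618 + 0.36·0.968478 = -0.301966
x=1.080000, y=-0.301966: f=1.488178 → y ← -0.301966 + 0.36·1.488178 = 0.233778
y(1.44) ≈ 0.2338

0.2338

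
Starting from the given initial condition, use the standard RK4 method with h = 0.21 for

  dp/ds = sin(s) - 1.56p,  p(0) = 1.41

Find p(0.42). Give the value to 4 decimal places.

RK4: k1 = f(s_n, p_n); k2 = f(s_n + h/2, p_n + (h/2)·k1); k3 = f(s_n + h/2, p_n + (h/2)·k2); k4 = f(s_n + h, p_n + h·k3); p_{n+1} = p_n + (h/6)·(k1 + 2k2 + 2k3 + k4).
s=0.000000, p=1.410000:
  k1 = f(0.000000, 1.410000) = -2.199600
  k2 = f(0.105000, 1.179042) = -1.734498
  k3 = f(0.105000, 1.227878) = -1.810682
  k4 = f(0.210000, 1.029757) = -1.397961
  p ← 1.410000 + (0.21/6)·(k1 + 2k2 + 2k3 + k4) = 1.035923
s=0.210000, p=1.035923:
  k1 = f(0.210000, 1.035923) = -1.407580
  k2 = f(0.315000, 0.888127) = -1.075661
  k3 = f(0.315000, 0.922978) = -1.130030
  k4 = f(0.420000, 0.798617) = -0.838081
  p ← 1.035923 + (0.21/6)·(k1 + 2k2 + 2k3 + k4) = 0.802926
p(0.42) ≈ 0.8029

0.8029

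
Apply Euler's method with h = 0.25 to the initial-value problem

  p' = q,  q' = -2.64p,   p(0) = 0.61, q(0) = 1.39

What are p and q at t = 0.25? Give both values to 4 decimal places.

Euler on (p,q): p_{n+1} = p_n + h·p', q_{n+1} = q_n + h·q'.
0.000000: (0.610000, 1.390000); f=(1.390000, -1.610400) → (0.957500, 0.987400)
(p(0.25), q(0.25)) ≈ (0.9575, 0.9874)

0.9575, 0.9874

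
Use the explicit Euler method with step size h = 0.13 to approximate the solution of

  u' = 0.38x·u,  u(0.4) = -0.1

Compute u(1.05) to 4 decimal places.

Euler: u_{n+1} = u_n + h·f(x_n, u_n).
x=0.400000, u=-0.100000: f=-0.015200 → u ← -0.100000 + 0.13·(-0.015200) = -0.101976
x=0.530000, u=-0.101976: f=-0.020538 → u ← -0.101976 + 0.13·(-0.020538) = -0.104646
x=0.660000, u=-0.104646: f=-0.026245 → u ← -0.104646 + 0.13·(-0.026245) = -0.108058
x=0.790000, u=-0.108058: f=-0.032439 → u ← -0.108058 + 0.13·(-0.032439) = -0.112275
x=0.920000, u=-0.112275: f=-0.039251 → u ← -0.112275 + 0.13·(-0.039251) = -0.117378
u(1.05) ≈ -0.1174

-0.1174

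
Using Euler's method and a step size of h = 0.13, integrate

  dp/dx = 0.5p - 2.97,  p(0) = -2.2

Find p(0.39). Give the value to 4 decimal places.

-3.8927

Euler: p_{n+1} = p_n + h·f(x_n, p_n).
x=0.000000, p=-2.200000: f=-4.070000 → p ← -2.200000 + 0.13·(-4.070000) = -2.729100
x=0.130000, p=-2.729100: f=-4.334550 → p ← -2.729100 + 0.13·(-4.334550) = -3.292592
x=0.260000, p=-3.292592: f=-4.616296 → p ← -3.292592 + 0.13·(-4.616296) = -3.892710
p(0.39) ≈ -3.8927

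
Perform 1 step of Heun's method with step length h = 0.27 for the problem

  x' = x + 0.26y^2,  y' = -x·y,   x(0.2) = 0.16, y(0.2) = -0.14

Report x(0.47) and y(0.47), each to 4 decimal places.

0.2105, -0.1333

Heun on (x,y): k1 = f(s_n, state_n); k2 = f(s_n + h, state_n + h·k1); state_{n+1} = state_n + (h/2)·(k1 + k2).
0.200000: (0.160000, -0.140000)
  k1 = (0.165096, 0.022400)
  predictor → (0.204576, -0.133952)
  k2 = (0.209241, 0.027403)
  → (0.210536, -0.133277)
(x(0.47), y(0.47)) ≈ (0.2105, -0.1333)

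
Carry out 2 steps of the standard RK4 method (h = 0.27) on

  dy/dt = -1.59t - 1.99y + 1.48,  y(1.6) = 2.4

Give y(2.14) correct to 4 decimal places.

RK4: k1 = f(t_n, y_n); k2 = f(t_n + h/2, y_n + (h/2)·k1); k3 = f(t_n + h/2, y_n + (h/2)·k2); k4 = f(t_n + h, y_n + h·k3); y_{n+1} = y_n + (h/6)·(k1 + 2k2 + 2k3 + k4).
t=1.600000, y=2.400000:
  k1 = f(1.600000, 2.400000) = -5.840000
  k2 = f(1.735000, 1.611600) = -4.485734
  k3 = f(1.735000, 1.794426) = -4.849558
  k4 = f(1.870000, 1.090619) = -3.663633
  y ← 2.400000 + (0.27/6)·(k1 + 2k2 + 2k3 + k4) = 1.132160
t=1.870000, y=1.132160:
  k1 = f(1.870000, 1.132160) = -3.746299
  k2 = f(2.005000, 0.626410) = -2.954506
  k3 = f(2.005000, 0.733302) = -3.167221
  k4 = f(2.140000, 0.277011) = -2.473851
  y ← 1.132160 + (0.27/6)·(k1 + 2k2 + 2k3 + k4) = 0.301298
y(2.14) ≈ 0.3013

0.3013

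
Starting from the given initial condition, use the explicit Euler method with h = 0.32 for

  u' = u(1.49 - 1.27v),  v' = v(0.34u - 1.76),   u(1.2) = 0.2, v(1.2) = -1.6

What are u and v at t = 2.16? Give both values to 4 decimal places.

1.2239, -0.1839

Euler on (u,v): u_{n+1} = u_n + h·u', v_{n+1} = v_n + h·v'.
1.200000: (0.200000, -1.600000); f=(0.704400, 2.707200) → (0.425408, -0.733696)
1.520000: (0.425408, -0.733696); f=(1.030251, 1.185184) → (0.755088, -0.354437)
1.840000: (0.755088, -0.354437); f=(1.464973, 0.532815) → (1.223880, -0.183936)
(u(2.16), v(2.16)) ≈ (1.2239, -0.1839)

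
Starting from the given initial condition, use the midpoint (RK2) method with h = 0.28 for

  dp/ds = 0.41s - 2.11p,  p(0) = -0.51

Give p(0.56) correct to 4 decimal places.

-0.1257

Midpoint: k1 = f(s_n, p_n); k2 = f(s_n + h/2, p_n + (h/2)·k1); p_{n+1} = p_n + h·k2.
s=0.000000, p=-0.510000:
  k1 = f(0.000000, -0.510000) = 1.076100
  k2 = f(0.140000, -0.359346) = 0.815620
  p ← -0.510000 + 0.28·0.815620 = -0.281626
s=0.280000, p=-0.281626:
  k1 = f(0.280000, -0.281626) = 0.709032
  k2 = f(0.420000, -0.182362) = 0.556984
  p ← -0.281626 + 0.28·0.556984 = -0.125671
p(0.56) ≈ -0.1257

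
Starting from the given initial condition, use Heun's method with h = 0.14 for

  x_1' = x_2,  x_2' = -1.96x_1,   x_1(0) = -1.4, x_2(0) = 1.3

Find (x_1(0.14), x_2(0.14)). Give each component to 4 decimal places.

Heun on (x_1,x_2): k1 = f(t_n, state_n); k2 = f(t_n + h, state_n + h·k1); state_{n+1} = state_n + (h/2)·(k1 + k2).
0.000000: (-1.400000, 1.300000)
  k1 = (1.300000, 2.744000)
  predictor → (-1.218000, 1.684160)
  k2 = (1.684160, 2.387280)
  → (-1.191109, 1.659190)
(x_1(0.14), x_2(0.14)) ≈ (-1.1911, 1.6592)

-1.1911, 1.6592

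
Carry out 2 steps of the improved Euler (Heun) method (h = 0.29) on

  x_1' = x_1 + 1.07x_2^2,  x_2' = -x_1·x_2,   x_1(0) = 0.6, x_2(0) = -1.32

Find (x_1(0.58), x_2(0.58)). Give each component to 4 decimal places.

2.0320, -0.6247

Heun on (x_1,x_2): k1 = f(t_n, state_n); k2 = f(t_n + h, state_n + h·k1); state_{n+1} = state_n + (h/2)·(k1 + k2).
0.000000: (0.600000, -1.320000)
  k1 = (2.464368, 0.792000)
  predictor → (1.314667, -1.090320)
  k2 = (2.586680, 1.433407)
  → (1.332402, -0.997316)
0.290000: (1.332402, -0.997316)
  k1 = (2.396666, 1.328826)
  predictor → (2.027435, -0.611956)
  k2 = (2.428140, 1.240702)
  → (2.031999, -0.624734)
(x_1(0.58), x_2(0.58)) ≈ (2.0320, -0.6247)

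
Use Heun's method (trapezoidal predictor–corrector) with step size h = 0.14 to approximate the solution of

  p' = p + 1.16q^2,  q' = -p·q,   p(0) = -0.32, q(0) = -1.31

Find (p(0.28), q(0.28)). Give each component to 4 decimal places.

0.2524, -1.3311

Heun on (p,q): k1 = f(x_n, state_n); k2 = f(x_n + h, state_n + h·k1); state_{n+1} = state_n + (h/2)·(k1 + k2).
0.000000: (-0.320000, -1.310000)
  k1 = (1.670676, -0.419200)
  predictor → (-0.086105, -1.368688)
  k2 = (2.086931, -0.117851)
  → (-0.056968, -1.347594)
0.140000: (-0.056968, -1.347594)
  k1 = (2.049602, -0.076769)
  predictor → (0.229977, -1.358341)
  k2 = (2.370282, 0.312387)
  → (0.252424, -1.331100)
(p(0.28), q(0.28)) ≈ (0.2524, -1.3311)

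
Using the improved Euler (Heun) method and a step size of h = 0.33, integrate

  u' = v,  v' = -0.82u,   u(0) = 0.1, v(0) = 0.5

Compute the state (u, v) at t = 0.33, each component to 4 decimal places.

0.2605, 0.4506

Heun on (u,v): k1 = f(t_n, state_n); k2 = f(t_n + h, state_n + h·k1); state_{n+1} = state_n + (h/2)·(k1 + k2).
0.000000: (0.100000, 0.500000)
  k1 = (0.500000, -0.082000)
  predictor → (0.265000, 0.472940)
  k2 = (0.472940, -0.217300)
  → (0.260535, 0.450616)
(u(0.33), v(0.33)) ≈ (0.2605, 0.4506)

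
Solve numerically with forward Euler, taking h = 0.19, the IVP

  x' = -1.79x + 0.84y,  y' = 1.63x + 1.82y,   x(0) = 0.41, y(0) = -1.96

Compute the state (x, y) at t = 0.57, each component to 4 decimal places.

Euler on (x,y): x_{n+1} = x_n + h·x', y_{n+1} = y_n + h·y'.
0.000000: (0.410000, -1.960000); f=(-2.380300, -2.898900) → (-0.042257, -2.510791)
0.190000: (-0.042257, -2.510791); f=(-2.033424, -4.638519) → (-0.428608, -3.392110)
0.380000: (-0.428608, -3.392110); f=(-2.082164, -6.872270) → (-0.824219, -4.697841)
(x(0.57), y(0.57)) ≈ (-0.8242, -4.6978)

-0.8242, -4.6978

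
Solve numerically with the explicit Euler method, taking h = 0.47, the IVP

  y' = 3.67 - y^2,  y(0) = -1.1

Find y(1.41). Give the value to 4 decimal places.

Euler: y_{n+1} = y_n + h·f(t_n, y_n).
t=0.000000, y=-1.100000: f=2.460000 → y ← -1.100000 + 0.47·2.460000 = 0.056200
t=0.470000, y=0.056200: f=3.666842 → y ← 0.056200 + 0.47·3.666842 = 1.779616
t=0.940000, y=1.779616: f=0.502969 → y ← 1.779616 + 0.47·0.502969 = 2.016011
y(1.41) ≈ 2.0160

2.0160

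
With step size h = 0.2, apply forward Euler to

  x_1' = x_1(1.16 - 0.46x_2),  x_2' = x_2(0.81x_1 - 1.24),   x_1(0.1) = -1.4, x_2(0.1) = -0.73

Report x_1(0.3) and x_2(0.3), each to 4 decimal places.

-1.8188, -0.3834

Euler on (x_1,x_2): x_1_{n+1} = x_1_n + h·x_1', x_2_{n+1} = x_2_n + h·x_2'.
0.100000: (-1.400000, -0.730000); f=(-2.094120, 1.733020) → (-1.818824, -0.383396)
(x_1(0.3), x_2(0.3)) ≈ (-1.8188, -0.3834)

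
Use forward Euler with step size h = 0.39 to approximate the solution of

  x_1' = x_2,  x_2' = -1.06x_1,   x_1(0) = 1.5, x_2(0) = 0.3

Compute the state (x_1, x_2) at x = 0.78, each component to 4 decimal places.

1.4922, -0.9886

Euler on (x_1,x_2): x_1_{n+1} = x_1_n + h·x_1', x_2_{n+1} = x_2_n + h·x_2'.
0.000000: (1.500000, 0.300000); f=(0.300000, -1.590000) → (1.617000, -0.320100)
0.390000: (1.617000, -0.320100); f=(-0.320100, -1.714020) → (1.492161, -0.988568)
(x_1(0.78), x_2(0.78)) ≈ (1.4922, -0.9886)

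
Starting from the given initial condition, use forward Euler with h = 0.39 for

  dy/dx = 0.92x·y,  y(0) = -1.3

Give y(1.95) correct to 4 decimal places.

-4.2001

Euler: y_{n+1} = y_n + h·f(x_n, y_n).
x=0.000000, y=-1.300000: f=0.000000 → y ← -1.300000 + 0.39·0.000000 = -1.300000
x=0.390000, y=-1.300000: f=-0.466440 → y ← -1.300000 + 0.39·(-0.466440) = -1.481912
x=0.780000, y=-1.481912: f=-1.063420 → y ← -1.481912 + 0.39·(-1.063420) = -1.896645
x=1.170000, y=-1.896645: f=-2.041549 → y ← -1.896645 + 0.39·(-2.041549) = -2.692849
x=1.560000, y=-2.692849: f=-3.864777 → y ← -2.692849 + 0.39·(-3.864777) = -4.200113
y(1.95) ≈ -4.2001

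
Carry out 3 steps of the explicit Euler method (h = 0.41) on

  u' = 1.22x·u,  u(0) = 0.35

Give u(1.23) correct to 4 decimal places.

Euler: u_{n+1} = u_n + h·f(x_n, u_n).
x=0.000000, u=0.350000: f=0.000000 → u ← 0.350000 + 0.41·0.000000 = 0.350000
x=0.410000, u=0.350000: f=0.175070 → u ← 0.350000 + 0.41·0.175070 = 0.421779
x=0.820000, u=0.421779: f=0.421947 → u ← 0.421779 + 0.41·0.421947 = 0.594777
u(1.23) ≈ 0.5948

0.5948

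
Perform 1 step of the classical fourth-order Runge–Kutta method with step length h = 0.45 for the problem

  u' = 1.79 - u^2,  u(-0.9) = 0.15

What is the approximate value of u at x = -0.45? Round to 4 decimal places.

RK4: k1 = f(x_n, u_n); k2 = f(x_n + h/2, u_n + (h/2)·k1); k3 = f(x_n + h/2, u_n + (h/2)·k2); k4 = f(x_n + h, u_n + h·k3); u_{n+1} = u_n + (h/6)·(k1 + 2k2 + 2k3 + k4).
x=-0.900000, u=0.150000:
  k1 = f(-0.900000, 0.150000) = 1.767500
  k2 = f(-0.675000, 0.547687) = 1.490038
  k3 = f(-0.675000, 0.485259) = 1.554524
  k4 = f(-0.450000, 0.849536) = 1.068289
  u ← 0.150000 + (0.45/6)·(k1 + 2k2 + 2k3 + k4) = 0.819369
u(-0.45) ≈ 0.8194

0.8194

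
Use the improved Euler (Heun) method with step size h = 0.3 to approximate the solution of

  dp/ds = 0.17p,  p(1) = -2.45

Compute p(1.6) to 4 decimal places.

Heun: k1 = f(s_n, p_n); k2 = f(s_n + h, p_n + h·k1); p_{n+1} = p_n + (h/2)·(k1 + k2).
s=1.000000, p=-2.450000:
  k1 = f(1.000000, -2.450000) = -0.416500
  k2 = f(1.300000, -2.574950) = -0.437742
  p ← -2.450000 + (0.3/2)·(-0.416500 + (-0.437742)) = -2.578136
s=1.300000, p=-2.578136:
  k1 = f(1.300000, -2.578136) = -0.438283
  k2 = f(1.600000, -2.709621) = -0.460636
  p ← -2.578136 + (0.3/2)·(-0.438283 + (-0.460636)) = -2.712974
p(1.6) ≈ -2.7130

-2.7130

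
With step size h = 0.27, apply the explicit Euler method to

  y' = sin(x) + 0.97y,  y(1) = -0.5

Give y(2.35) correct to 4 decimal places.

0.4909

Euler: y_{n+1} = y_n + h·f(x_n, y_n).
x=1.000000, y=-0.500000: f=0.356471 → y ← -0.500000 + 0.27·0.356471 = -0.403753
x=1.270000, y=-0.403753: f=0.563461 → y ← -0.403753 + 0.27·0.563461 = -0.251618
x=1.540000, y=-0.251618: f=0.755456 → y ← -0.251618 + 0.27·0.755456 = -0.047645
x=1.810000, y=-0.047645: f=0.925311 → y ← -0.047645 + 0.27·0.925311 = 0.202189
x=2.080000, y=0.202189: f=1.069256 → y ← 0.202189 + 0.27·1.069256 = 0.490888
y(2.35) ≈ 0.4909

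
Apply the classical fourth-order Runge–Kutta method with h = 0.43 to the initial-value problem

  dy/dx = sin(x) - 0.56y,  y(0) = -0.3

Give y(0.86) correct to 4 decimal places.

RK4: k1 = f(x_n, y_n); k2 = f(x_n + h/2, y_n + (h/2)·k1); k3 = f(x_n + h/2, y_n + (h/2)·k2); k4 = f(x_n + h, y_n + h·k3); y_{n+1} = y_n + (h/6)·(k1 + 2k2 + 2k3 + k4).
x=0.000000, y=-0.300000:
  k1 = f(0.000000, -0.300000) = 0.168000
  k2 = f(0.215000, -0.263880) = 0.361120
  k3 = f(0.215000, -0.222359) = 0.337869
  k4 = f(0.430000, -0.154717) = 0.503512
  y ← -0.300000 + (0.43/6)·(k1 + 2k2 + 2k3 + k4) = -0.151687
x=0.430000, y=-0.151687:
  k1 = f(0.430000, -0.151687) = 0.501815
  k2 = f(0.645000, -0.043796) = 0.625724
  k3 = f(0.645000, -0.017156) = 0.610806
  k4 = f(0.860000, 0.110960) = 0.695705
  y ← -0.151687 + (0.43/6)·(k1 + 2k2 + 2k3 + k4) = 0.111372
y(0.86) ≈ 0.1114

0.1114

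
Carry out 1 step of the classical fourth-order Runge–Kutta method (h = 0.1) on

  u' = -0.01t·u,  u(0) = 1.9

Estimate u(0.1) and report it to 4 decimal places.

1.8999

RK4: k1 = f(t_n, u_n); k2 = f(t_n + h/2, u_n + (h/2)·k1); k3 = f(t_n + h/2, u_n + (h/2)·k2); k4 = f(t_n + h, u_n + h·k3); u_{n+1} = u_n + (h/6)·(k1 + 2k2 + 2k3 + k4).
t=0.000000, u=1.900000:
  k1 = f(0.000000, 1.900000) = 0.000000
  k2 = f(0.050000, 1.900000) = -0.000950
  k3 = f(0.050000, 1.899952) = -0.000950
  k4 = f(0.100000, 1.899905) = -0.001900
  u ← 1.900000 + (0.1/6)·(k1 + 2k2 + 2k3 + k4) = 1.899905
u(0.1) ≈ 1.8999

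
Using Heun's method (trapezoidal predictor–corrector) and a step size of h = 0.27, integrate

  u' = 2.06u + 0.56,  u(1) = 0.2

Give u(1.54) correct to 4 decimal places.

1.1093

Heun: k1 = f(s_n, u_n); k2 = f(s_n + h, u_n + h·k1); u_{n+1} = u_n + (h/2)·(k1 + k2).
s=1.000000, u=0.200000:
  k1 = f(1.000000, 0.200000) = 0.972000
  k2 = f(1.270000, 0.462440) = 1.512626
  u ← 0.200000 + (0.27/2)·(0.972000 + 1.512626) = 0.535425
s=1.270000, u=0.535425:
  k1 = f(1.270000, 0.535425) = 1.662975
  k2 = f(1.540000, 0.984428) = 2.587921
  u ← 0.535425 + (0.27/2)·(1.662975 + 2.587921) = 1.109295
u(1.54) ≈ 1.1093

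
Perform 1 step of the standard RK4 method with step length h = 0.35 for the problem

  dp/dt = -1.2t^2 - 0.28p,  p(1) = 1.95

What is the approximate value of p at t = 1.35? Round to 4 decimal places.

1.2088

RK4: k1 = f(t_n, p_n); k2 = f(t_n + h/2, p_n + (h/2)·k1); k3 = f(t_n + h/2, p_n + (h/2)·k2); k4 = f(t_n + h, p_n + h·k3); p_{n+1} = p_n + (h/6)·(k1 + 2k2 + 2k3 + k4).
t=1.000000, p=1.950000:
  k1 = f(1.000000, 1.950000) = -1.746000
  k2 = f(1.175000, 1.644450) = -2.117196
  k3 = f(1.175000, 1.579491) = -2.099007
  k4 = f(1.350000, 1.215347) = -2.527297
  p ← 1.950000 + (0.35/6)·(k1 + 2k2 + 2k3 + k4) = 1.208834
p(1.35) ≈ 1.2088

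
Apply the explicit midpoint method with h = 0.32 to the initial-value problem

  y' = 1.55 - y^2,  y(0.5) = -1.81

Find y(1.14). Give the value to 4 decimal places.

-6.4293

Midpoint: k1 = f(x_n, y_n); k2 = f(x_n + h/2, y_n + (h/2)·k1); y_{n+1} = y_n + h·k2.
x=0.500000, y=-1.810000:
  k1 = f(0.500000, -1.810000) = -1.726100
  k2 = f(0.660000, -2.086176) = -2.802130
  y ← -1.810000 + 0.32·(-2.802130) = -2.706682
x=0.820000, y=-2.706682:
  k1 = f(0.820000, -2.706682) = -5.776126
  k2 = f(0.980000, -3.630862) = -11.633158
  y ← -2.706682 + 0.32·(-11.633158) = -6.429292
y(1.14) ≈ -6.4293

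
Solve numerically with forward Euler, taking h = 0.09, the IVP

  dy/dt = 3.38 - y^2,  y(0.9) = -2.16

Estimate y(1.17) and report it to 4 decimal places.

Euler: y_{n+1} = y_n + h·f(t_n, y_n).
t=0.900000, y=-2.160000: f=-1.285600 → y ← -2.160000 + 0.09·(-1.285600) = -2.275704
t=0.990000, y=-2.275704: f=-1.798829 → y ← -2.275704 + 0.09·(-1.798829) = -2.437599
t=1.080000, y=-2.437599: f=-2.561887 → y ← -2.437599 + 0.09·(-2.561887) = -2.668168
y(1.17) ≈ -2.6682

-2.6682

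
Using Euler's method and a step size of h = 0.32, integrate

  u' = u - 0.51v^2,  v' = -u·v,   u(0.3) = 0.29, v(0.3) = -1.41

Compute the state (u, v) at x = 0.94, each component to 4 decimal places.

Euler on (u,v): u_{n+1} = u_n + h·u', v_{n+1} = v_n + h·v'.
0.300000: (0.290000, -1.410000); f=(-0.723931, 0.408900) → (0.058342, -1.279152)
0.620000: (0.058342, -1.279152); f=(-0.776135, 0.074628) → (-0.190021, -1.255271)
(u(0.94), v(0.94)) ≈ (-0.1900, -1.2553)

-0.1900, -1.2553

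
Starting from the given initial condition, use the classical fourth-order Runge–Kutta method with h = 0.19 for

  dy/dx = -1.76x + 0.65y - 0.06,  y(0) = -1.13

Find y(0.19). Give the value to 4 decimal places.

-1.3238

RK4: k1 = f(x_n, y_n); k2 = f(x_n + h/2, y_n + (h/2)·k1); k3 = f(x_n + h/2, y_n + (h/2)·k2); k4 = f(x_n + h, y_n + h·k3); y_{n+1} = y_n + (h/6)·(k1 + 2k2 + 2k3 + k4).
x=0.000000, y=-1.130000:
  k1 = f(0.000000, -1.130000) = -0.794500
  k2 = f(0.095000, -1.205477) = -1.010760
  k3 = f(0.095000, -1.226022) = -1.024114
  k4 = f(0.190000, -1.324582) = -1.255378
  y ← -1.130000 + (0.19/6)·(k1 + 2k2 + 2k3 + k4) = -1.323788
y(0.19) ≈ -1.3238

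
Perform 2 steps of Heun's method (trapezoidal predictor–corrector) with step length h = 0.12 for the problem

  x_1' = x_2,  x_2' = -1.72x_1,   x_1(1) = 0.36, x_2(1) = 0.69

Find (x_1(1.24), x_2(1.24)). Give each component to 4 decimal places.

0.5058, 0.5092

Heun on (x_1,x_2): k1 = f(t_n, state_n); k2 = f(t_n + h, state_n + h·k1); state_{n+1} = state_n + (h/2)·(k1 + k2).
1.000000: (0.360000, 0.690000)
  k1 = (0.690000, -0.619200)
  predictor → (0.442800, 0.615696)
  k2 = (0.615696, -0.761616)
  → (0.438342, 0.607151)
1.120000: (0.438342, 0.607151)
  k1 = (0.607151, -0.753948)
  predictor → (0.511200, 0.516677)
  k2 = (0.516677, -0.879264)
  → (0.505771, 0.509158)
(x_1(1.24), x_2(1.24)) ≈ (0.5058, 0.5092)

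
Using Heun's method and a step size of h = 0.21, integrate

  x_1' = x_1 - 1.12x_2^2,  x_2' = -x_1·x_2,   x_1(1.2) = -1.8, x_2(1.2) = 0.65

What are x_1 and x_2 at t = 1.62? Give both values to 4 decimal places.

Heun on (x_1,x_2): k1 = f(t_n, state_n); k2 = f(t_n + h, state_n + h·k1); state_{n+1} = state_n + (h/2)·(k1 + k2).
1.200000: (-1.800000, 0.650000)
  k1 = (-2.273200, 1.170000)
  predictor → (-2.277372, 0.895700)
  k2 = (-3.175924, 2.039842)
  → (-2.372158, 0.987033)
1.410000: (-2.372158, 0.987033)
  k1 = (-3.463301, 2.341399)
  predictor → (-3.099451, 1.478727)
  k2 = (-5.548482, 4.583243)
  → (-3.318395, 1.714121)
(x_1(1.62), x_2(1.62)) ≈ (-3.3184, 1.7141)

-3.3184, 1.7141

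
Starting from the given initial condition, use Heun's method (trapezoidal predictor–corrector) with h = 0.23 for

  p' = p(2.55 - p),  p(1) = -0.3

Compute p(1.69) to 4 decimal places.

-2.8733

Heun: k1 = f(x_n, p_n); k2 = f(x_n + h, p_n + h·k1); p_{n+1} = p_n + (h/2)·(k1 + k2).
x=1.000000, p=-0.300000:
  k1 = f(1.000000, -0.300000) = -0.855000
  k2 = f(1.230000, -0.496650) = -1.513119
  p ← -0.300000 + (0.23/2)·(-0.855000 + (-1.513119)) = -0.572334
x=1.230000, p=-0.572334:
  k1 = f(1.230000, -0.572334) = -1.787017
  k2 = f(1.460000, -0.983347) = -3.474508
  p ← -0.572334 + (0.23/2)·(-1.787017 + (-3.474508)) = -1.177409
x=1.460000, p=-1.177409:
  k1 = f(1.460000, -1.177409) = -4.388685
  k2 = f(1.690000, -2.186807) = -10.358480
  p ← -1.177409 + (0.23/2)·(-4.388685 + (-10.358480)) = -2.873333
p(1.69) ≈ -2.8733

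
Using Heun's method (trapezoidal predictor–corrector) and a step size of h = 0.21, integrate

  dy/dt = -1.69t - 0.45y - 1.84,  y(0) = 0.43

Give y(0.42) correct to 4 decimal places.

-0.4893

Heun: k1 = f(t_n, y_n); k2 = f(t_n + h, y_n + h·k1); y_{n+1} = y_n + (h/2)·(k1 + k2).
t=0.000000, y=0.430000:
  k1 = f(0.000000, 0.430000) = -2.033500
  k2 = f(0.210000, 0.002965) = -2.196234
  y ← 0.430000 + (0.21/2)·(-2.033500 + (-2.196234)) = -0.014122
t=0.210000, y=-0.014122:
  k1 = f(0.210000, -0.014122) = -2.188545
  k2 = f(0.420000, -0.473717) = -2.336628
  y ← -0.014122 + (0.21/2)·(-2.188545 + (-2.336628)) = -0.489265
y(0.42) ≈ -0.4893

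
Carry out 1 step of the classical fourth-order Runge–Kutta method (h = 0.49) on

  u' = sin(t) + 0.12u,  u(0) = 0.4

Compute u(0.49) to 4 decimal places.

RK4: k1 = f(t_n, u_n); k2 = f(t_n + h/2, u_n + (h/2)·k1); k3 = f(t_n + h/2, u_n + (h/2)·k2); k4 = f(t_n + h, u_n + h·k3); u_{n+1} = u_n + (h/6)·(k1 + 2k2 + 2k3 + k4).
t=0.000000, u=0.400000:
  k1 = f(0.000000, 0.400000) = 0.048000
  k2 = f(0.245000, 0.411760) = 0.291968
  k3 = f(0.245000, 0.471532) = 0.299140
  k4 = f(0.490000, 0.546579) = 0.536215
  u ← 0.400000 + (0.49/6)·(k1 + 2k2 + 2k3 + k4) = 0.544259
u(0.49) ≈ 0.5443

0.5443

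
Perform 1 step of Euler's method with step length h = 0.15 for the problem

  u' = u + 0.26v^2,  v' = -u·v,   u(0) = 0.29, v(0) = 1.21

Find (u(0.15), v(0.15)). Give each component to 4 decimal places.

0.3906, 1.1574

Euler on (u,v): u_{n+1} = u_n + h·u', v_{n+1} = v_n + h·v'.
0.000000: (0.290000, 1.210000); f=(0.670666, -0.350900) → (0.390600, 1.157365)
(u(0.15), v(0.15)) ≈ (0.3906, 1.1574)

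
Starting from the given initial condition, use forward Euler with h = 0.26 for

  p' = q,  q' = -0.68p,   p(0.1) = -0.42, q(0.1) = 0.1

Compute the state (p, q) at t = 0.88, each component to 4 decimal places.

Euler on (p,q): p_{n+1} = p_n + h·p', q_{n+1} = q_n + h·q'.
0.100000: (-0.420000, 0.100000); f=(0.100000, 0.285600) → (-0.394000, 0.174256)
0.360000: (-0.394000, 0.174256); f=(0.174256, 0.267920) → (-0.348693, 0.243915)
0.620000: (-0.348693, 0.243915); f=(0.243915, 0.237112) → (-0.285275, 0.305564)
(p(0.88), q(0.88)) ≈ (-0.2853, 0.3056)

-0.2853, 0.3056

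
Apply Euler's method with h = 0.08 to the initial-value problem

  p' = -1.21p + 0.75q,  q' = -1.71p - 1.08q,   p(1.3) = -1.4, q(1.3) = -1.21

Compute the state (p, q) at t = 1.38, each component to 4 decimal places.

-1.3371, -0.9139

Euler on (p,q): p_{n+1} = p_n + h·p', q_{n+1} = q_n + h·q'.
1.300000: (-1.400000, -1.210000); f=(0.786500, 3.700800) → (-1.337080, -0.913936)
(p(1.38), q(1.38)) ≈ (-1.3371, -0.9139)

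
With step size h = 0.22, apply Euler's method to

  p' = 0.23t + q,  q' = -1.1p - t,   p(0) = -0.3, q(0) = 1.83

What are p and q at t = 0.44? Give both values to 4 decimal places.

0.5323, 1.8294

Euler on (p,q): p_{n+1} = p_n + h·p', q_{n+1} = q_n + h·q'.
0.000000: (-0.300000, 1.830000); f=(1.830000, 0.330000) → (0.102600, 1.902600)
0.220000: (0.102600, 1.902600); f=(1.953200, -0.332860) → (0.532304, 1.829371)
(p(0.44), q(0.44)) ≈ (0.5323, 1.8294)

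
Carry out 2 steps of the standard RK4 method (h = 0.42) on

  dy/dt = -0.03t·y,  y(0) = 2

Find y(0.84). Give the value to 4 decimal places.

RK4: k1 = f(t_n, y_n); k2 = f(t_n + h/2, y_n + (h/2)·k1); k3 = f(t_n + h/2, y_n + (h/2)·k2); k4 = f(t_n + h, y_n + h·k3); y_{n+1} = y_n + (h/6)·(k1 + 2k2 + 2k3 + k4).
t=0.000000, y=2.000000:
  k1 = f(0.000000, 2.000000) = 0.000000
  k2 = f(0.210000, 2.000000) = -0.012600
  k3 = f(0.210000, 1.997354) = -0.012583
  k4 = f(0.420000, 1.994715) = -0.025133
  y ← 2.000000 + (0.42/6)·(k1 + 2k2 + 2k3 + k4) = 1.994715
t=0.420000, y=1.994715:
  k1 = f(0.420000, 1.994715) = -0.025133
  k2 = f(0.630000, 1.989437) = -0.037600
  k3 = f(0.630000, 1.986819) = -0.037551
  k4 = f(0.840000, 1.978944) = -0.049869
  y ← 1.994715 + (0.42/6)·(k1 + 2k2 + 2k3 + k4) = 1.978944
y(0.84) ≈ 1.9789

1.9789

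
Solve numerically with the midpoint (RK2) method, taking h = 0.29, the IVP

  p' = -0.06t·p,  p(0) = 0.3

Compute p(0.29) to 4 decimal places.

0.2992

Midpoint: k1 = f(t_n, p_n); k2 = f(t_n + h/2, p_n + (h/2)·k1); p_{n+1} = p_n + h·k2.
t=0.000000, p=0.300000:
  k1 = f(0.000000, 0.300000) = 0.000000
  k2 = f(0.145000, 0.300000) = -0.002610
  p ← 0.300000 + 0.29·(-0.002610) = 0.299243
p(0.29) ≈ 0.2992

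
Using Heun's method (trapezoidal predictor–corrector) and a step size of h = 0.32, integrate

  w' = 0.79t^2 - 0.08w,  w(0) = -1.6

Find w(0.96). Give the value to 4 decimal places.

-1.2397

Heun: k1 = f(t_n, w_n); k2 = f(t_n + h, w_n + h·k1); w_{n+1} = w_n + (h/2)·(k1 + k2).
t=0.000000, w=-1.600000:
  k1 = f(0.000000, -1.600000) = 0.128000
  k2 = f(0.320000, -1.559040) = 0.205619
  w ← -1.600000 + (0.32/2)·(0.128000 + 0.205619) = -1.546621
t=0.320000, w=-1.546621:
  k1 = f(0.320000, -1.546621) = 0.204626
  k2 = f(0.640000, -1.481141) = 0.442075
  w ← -1.546621 + (0.32/2)·(0.204626 + 0.442075) = -1.443149
t=0.640000, w=-1.443149:
  k1 = f(0.640000, -1.443149) = 0.439036
  k2 = f(0.960000, -1.302657) = 0.832277
  w ← -1.443149 + (0.32/2)·(0.439036 + 0.832277) = -1.239739
w(0.96) ≈ -1.2397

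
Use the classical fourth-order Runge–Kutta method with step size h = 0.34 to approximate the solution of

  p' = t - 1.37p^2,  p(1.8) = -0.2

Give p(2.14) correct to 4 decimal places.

RK4: k1 = f(t_n, p_n); k2 = f(t_n + h/2, p_n + (h/2)·k1); k3 = f(t_n + h/2, p_n + (h/2)·k2); k4 = f(t_n + h, p_n + h·k3); p_{n+1} = p_n + (h/6)·(k1 + 2k2 + 2k3 + k4).
t=1.800000, p=-0.200000:
  k1 = f(1.800000, -0.200000) = 1.745200
  k2 = f(1.970000, 0.096684) = 1.957194
  k3 = f(1.970000, 0.132723) = 1.945867
  k4 = f(2.140000, 0.461595) = 1.848094
  p ← -0.200000 + (0.34/6)·(k1 + 2k2 + 2k3 + k4) = 0.445967
p(2.14) ≈ 0.4460

0.4460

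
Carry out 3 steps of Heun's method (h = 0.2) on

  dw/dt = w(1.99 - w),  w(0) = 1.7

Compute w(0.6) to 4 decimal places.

Heun: k1 = f(t_n, w_n); k2 = f(t_n + h, w_n + h·k1); w_{n+1} = w_n + (h/2)·(k1 + k2).
t=0.000000, w=1.700000:
  k1 = f(0.000000, 1.700000) = 0.493000
  k2 = f(0.200000, 1.798600) = 0.344252
  w ← 1.700000 + (0.2/2)·(0.493000 + 0.344252) = 1.783725
t=0.200000, w=1.783725:
  k1 = f(0.200000, 1.783725) = 0.367938
  k2 = f(0.400000, 1.857313) = 0.246442
  w ← 1.783725 + (0.2/2)·(0.367938 + 0.246442) = 1.845163
t=0.400000, w=1.845163:
  k1 = f(0.400000, 1.845163) = 0.267248
  k2 = f(0.600000, 1.898613) = 0.173509
  w ← 1.845163 + (0.2/2)·(0.267248 + 0.173509) = 1.889239
w(0.6) ≈ 1.8892

1.8892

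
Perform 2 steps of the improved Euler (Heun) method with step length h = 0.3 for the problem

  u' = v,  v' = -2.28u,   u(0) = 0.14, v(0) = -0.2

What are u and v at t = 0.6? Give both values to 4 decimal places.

-0.0237, -0.2919

Heun on (u,v): k1 = f(t_n, state_n); k2 = f(t_n + h, state_n + h·k1); state_{n+1} = state_n + (h/2)·(k1 + k2).
0.000000: (0.140000, -0.200000)
  k1 = (-0.200000, -0.319200)
  predictor → (0.080000, -0.295760)
  k2 = (-0.295760, -0.182400)
  → (0.065636, -0.275240)
0.300000: (0.065636, -0.275240)
  k1 = (-0.275240, -0.149650)
  predictor → (-0.016936, -0.320135)
  k2 = (-0.320135, 0.038614)
  → (-0.023670, -0.291895)
(u(0.6), v(0.6)) ≈ (-0.0237, -0.2919)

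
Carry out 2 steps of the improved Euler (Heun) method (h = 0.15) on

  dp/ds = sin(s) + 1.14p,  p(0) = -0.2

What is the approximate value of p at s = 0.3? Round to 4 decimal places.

Heun: k1 = f(s_n, p_n); k2 = f(s_n + h, p_n + h·k1); p_{n+1} = p_n + (h/2)·(k1 + k2).
s=0.000000, p=-0.200000:
  k1 = f(0.000000, -0.200000) = -0.228000
  k2 = f(0.150000, -0.234200) = -0.117550
  p ← -0.200000 + (0.15/2)·(-0.228000 + (-0.117550)) = -0.225916
s=0.150000, p=-0.225916:
  k1 = f(0.150000, -0.225916) = -0.108106
  k2 = f(0.300000, -0.242132) = 0.019490
  p ← -0.225916 + (0.15/2)·(-0.108106 + 0.019490) = -0.232563
p(0.3) ≈ -0.2326

-0.2326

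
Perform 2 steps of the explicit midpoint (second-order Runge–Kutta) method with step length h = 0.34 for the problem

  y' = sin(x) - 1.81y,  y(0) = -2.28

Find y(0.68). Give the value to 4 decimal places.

Midpoint: k1 = f(x_n, y_n); k2 = f(x_n + h/2, y_n + (h/2)·k1); y_{n+1} = y_n + h·k2.
x=0.000000, y=-2.280000:
  k1 = f(0.000000, -2.280000) = 4.126800
  k2 = f(0.170000, -1.578444) = 3.026166
  y ← -2.280000 + 0.34·3.026166 = -1.251104
x=0.340000, y=-1.251104:
  k1 = f(0.340000, -1.251104) = 2.597985
  k2 = f(0.510000, -0.809446) = 1.953275
  y ← -1.251104 + 0.34·1.953275 = -0.586990
y(0.68) ≈ -0.5870

-0.5870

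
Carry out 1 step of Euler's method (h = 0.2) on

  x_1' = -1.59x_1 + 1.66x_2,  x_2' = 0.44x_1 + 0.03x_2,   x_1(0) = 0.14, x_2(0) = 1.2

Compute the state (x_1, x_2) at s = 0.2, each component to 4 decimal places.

Euler on (x_1,x_2): x_1_{n+1} = x_1_n + h·x_1', x_2_{n+1} = x_2_n + h·x_2'.
0.000000: (0.140000, 1.200000); f=(1.769400, 0.097600) → (0.493880, 1.219520)
(x_1(0.2), x_2(0.2)) ≈ (0.4939, 1.2195)

0.4939, 1.2195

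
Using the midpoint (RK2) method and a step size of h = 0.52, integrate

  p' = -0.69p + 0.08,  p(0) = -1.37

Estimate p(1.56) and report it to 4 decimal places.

Midpoint: k1 = f(x_n, p_n); k2 = f(x_n + h/2, p_n + (h/2)·k1); p_{n+1} = p_n + h·k2.
x=0.000000, p=-1.370000:
  k1 = f(0.000000, -1.370000) = 1.025300
  k2 = f(0.260000, -1.103422) = 0.841361
  p ← -1.370000 + 0.52·0.841361 = -0.932492
x=0.520000, p=-0.932492:
  k1 = f(0.520000, -0.932492) = 0.723420
  k2 = f(0.780000, -0.744403) = 0.593638
  p ← -0.932492 + 0.52·0.593638 = -0.623800
x=1.040000, p=-0.623800:
  k1 = f(1.040000, -0.623800) = 0.510422
  k2 = f(1.300000, -0.491091) = 0.418852
  p ← -0.623800 + 0.52·0.418852 = -0.405997
p(1.56) ≈ -0.4060

-0.4060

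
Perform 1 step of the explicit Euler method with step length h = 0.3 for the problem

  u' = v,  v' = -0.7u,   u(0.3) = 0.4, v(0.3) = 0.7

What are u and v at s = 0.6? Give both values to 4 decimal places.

Euler on (u,v): u_{n+1} = u_n + h·u', v_{n+1} = v_n + h·v'.
0.300000: (0.400000, 0.700000); f=(0.700000, -0.280000) → (0.610000, 0.616000)
(u(0.6), v(0.6)) ≈ (0.6100, 0.6160)

0.6100, 0.6160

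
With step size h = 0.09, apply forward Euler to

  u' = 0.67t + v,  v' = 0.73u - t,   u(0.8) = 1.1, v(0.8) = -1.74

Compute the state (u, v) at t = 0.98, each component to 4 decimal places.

Euler on (u,v): u_{n+1} = u_n + h·u', v_{n+1} = v_n + h·v'.
0.800000: (1.100000, -1.740000); f=(-1.204000, 0.003000) → (0.991640, -1.739730)
0.890000: (0.991640, -1.739730); f=(-1.143430, -0.166103) → (0.888731, -1.754679)
(u(0.98), v(0.98)) ≈ (0.8887, -1.7547)

0.8887, -1.7547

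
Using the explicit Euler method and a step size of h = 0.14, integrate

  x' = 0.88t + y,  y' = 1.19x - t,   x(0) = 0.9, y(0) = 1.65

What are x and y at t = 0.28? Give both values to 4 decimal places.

1.4002, 1.9688

Euler on (x,y): x_{n+1} = x_n + h·x', y_{n+1} = y_n + h·y'.
0.000000: (0.900000, 1.650000); f=(1.650000, 1.071000) → (1.131000, 1.799940)
0.140000: (1.131000, 1.799940); f=(1.923140, 1.205890) → (1.400240, 1.968765)
(x(0.28), y(0.28)) ≈ (1.4002, 1.9688)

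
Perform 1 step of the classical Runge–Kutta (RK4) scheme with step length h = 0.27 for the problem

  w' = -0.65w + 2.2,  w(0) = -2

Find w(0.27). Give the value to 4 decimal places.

RK4: k1 = f(s_n, w_n); k2 = f(s_n + h/2, w_n + (h/2)·k1); k3 = f(s_n + h/2, w_n + (h/2)·k2); k4 = f(s_n + h, w_n + h·k3); w_{n+1} = w_n + (h/6)·(k1 + 2k2 + 2k3 + k4).
s=0.000000, w=-2.000000:
  k1 = f(0.000000, -2.000000) = 3.500000
  k2 = f(0.135000, -1.527500) = 3.192875
  k3 = f(0.135000, -1.568962) = 3.219825
  k4 = f(0.270000, -1.130647) = 2.934921
  w ← -2.000000 + (0.27/6)·(k1 + 2k2 + 2k3 + k4) = -1.133286
w(0.27) ≈ -1.1333

-1.1333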